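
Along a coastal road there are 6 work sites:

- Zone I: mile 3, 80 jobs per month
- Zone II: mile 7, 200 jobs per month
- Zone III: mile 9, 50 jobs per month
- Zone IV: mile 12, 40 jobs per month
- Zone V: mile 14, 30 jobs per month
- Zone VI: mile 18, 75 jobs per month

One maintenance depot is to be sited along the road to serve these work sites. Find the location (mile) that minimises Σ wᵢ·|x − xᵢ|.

x = 7

For a sum of weighted absolute distances on a line, the optimum is the weighted median (not the mean). Total weight W = 475; half-weight = 237.5.
Sort by position and accumulate weight:
  mile 3 (Zone I, w=80) → cum 80
  mile 7 (Zone II, w=200) → cum 280  ≥ 237.5 → median here
  mile 9 (Zone III, w=50) → cum 330
  mile 12 (Zone IV, w=40) → cum 370
  mile 14 (Zone V, w=30) → cum 400
  mile 18 (Zone VI, w=75) → cum 475
Optimal location: mile 7.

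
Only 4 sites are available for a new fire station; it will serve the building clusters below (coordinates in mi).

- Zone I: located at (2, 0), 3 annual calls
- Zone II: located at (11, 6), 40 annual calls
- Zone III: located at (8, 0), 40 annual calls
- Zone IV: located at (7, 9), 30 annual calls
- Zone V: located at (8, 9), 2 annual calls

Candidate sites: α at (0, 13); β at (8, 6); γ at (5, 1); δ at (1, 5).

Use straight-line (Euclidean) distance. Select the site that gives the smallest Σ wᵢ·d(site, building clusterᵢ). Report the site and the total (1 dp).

β, total 486.3 mi

Total weighted distance at each candidate:
  α (0, 13): total = 1431.3
  β (8, 6): total = 486.3
  γ (5, 1): total = 712.9
  δ (1, 5): total = 993.8
Minimum is at β with total 486.3 mi.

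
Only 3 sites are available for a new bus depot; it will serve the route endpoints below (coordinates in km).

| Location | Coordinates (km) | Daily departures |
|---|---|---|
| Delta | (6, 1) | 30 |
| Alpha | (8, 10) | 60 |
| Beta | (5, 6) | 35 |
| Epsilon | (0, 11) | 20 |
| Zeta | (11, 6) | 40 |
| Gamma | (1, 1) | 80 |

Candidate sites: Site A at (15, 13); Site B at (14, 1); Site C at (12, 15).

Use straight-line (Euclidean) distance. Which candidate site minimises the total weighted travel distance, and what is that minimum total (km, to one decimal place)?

Total weighted distance at each candidate:
  Site A (15, 13): total = 3434.4
  Site B (14, 1): total = 2866.7
  Site C (12, 15): total = 3279.8
Minimum is at Site B with total 2866.7 km.

Site B, total 2866.7 km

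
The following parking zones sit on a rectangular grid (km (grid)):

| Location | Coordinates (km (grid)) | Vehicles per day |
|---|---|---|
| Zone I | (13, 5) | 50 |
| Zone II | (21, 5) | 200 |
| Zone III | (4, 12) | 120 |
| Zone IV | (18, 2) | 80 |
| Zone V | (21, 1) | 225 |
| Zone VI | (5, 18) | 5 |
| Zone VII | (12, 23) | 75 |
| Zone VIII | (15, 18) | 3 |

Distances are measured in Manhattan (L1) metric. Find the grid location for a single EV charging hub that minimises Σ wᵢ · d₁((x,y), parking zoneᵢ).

(21, 5)

Manhattan distance separates: Σwᵢ(|x−xᵢ|+|y−yᵢ|) = Σwᵢ|x−xᵢ| + Σwᵢ|y−yᵢ|, so x and y are optimised independently as 1-D weighted medians.
Total weight W = 758; half = 379.
x-coordinate, sorted with cumulative weight:
  x=4 (Zone III, w=120) cum 120
  x=5 (Zone VI, w=5) cum 125
  x=12 (Zone VII, w=75) cum 200
  x=13 (Zone I, w=50) cum 250
  x=15 (Zone VIII, w=3) cum 253
  x=18 (Zone IV, w=80) cum 333
  x=21 (Zone II, w=200) cum 533  ← median
  x=21 (Zone V, w=225) cum 758
⇒ x* = 21
y-coordinate, sorted with cumulative weight:
  y=1 (Zone V, w=225) cum 225
  y=2 (Zone IV, w=80) cum 305
  y=5 (Zone I, w=50) cum 355
  y=5 (Zone II, w=200) cum 555  ← median
  y=12 (Zone III, w=120) cum 675
  y=18 (Zone VI, w=5) cum 680
  y=18 (Zone VIII, w=3) cum 683
  y=23 (Zone VII, w=75) cum 758
⇒ y* = 5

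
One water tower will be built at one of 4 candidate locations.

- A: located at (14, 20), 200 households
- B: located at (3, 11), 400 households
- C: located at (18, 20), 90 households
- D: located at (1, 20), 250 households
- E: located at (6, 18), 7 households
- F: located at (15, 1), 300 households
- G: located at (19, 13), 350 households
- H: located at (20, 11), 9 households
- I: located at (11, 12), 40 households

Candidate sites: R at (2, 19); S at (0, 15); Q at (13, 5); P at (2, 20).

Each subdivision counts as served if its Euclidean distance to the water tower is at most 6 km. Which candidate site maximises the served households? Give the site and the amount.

Coverage radius r = 6 km; a point is covered iff (Δx)²+(Δy)² ≤ 6² = 36.
  R (2, 19): covers {D, E} → 257
  S (0, 15): covers {B, D} → 650
  Q (13, 5): covers {F} → 300
  P (2, 20): covers {D, E} → 257
Maximum coverage at S: 650 households.

S, covering 650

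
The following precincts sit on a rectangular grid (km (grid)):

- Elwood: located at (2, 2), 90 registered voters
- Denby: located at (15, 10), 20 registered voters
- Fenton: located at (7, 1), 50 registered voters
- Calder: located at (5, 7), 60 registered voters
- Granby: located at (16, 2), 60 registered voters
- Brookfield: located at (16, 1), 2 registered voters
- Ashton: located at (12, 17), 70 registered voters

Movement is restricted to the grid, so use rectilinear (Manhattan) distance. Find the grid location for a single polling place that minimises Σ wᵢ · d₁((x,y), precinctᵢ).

Manhattan distance separates: Σwᵢ(|x−xᵢ|+|y−yᵢ|) = Σwᵢ|x−xᵢ| + Σwᵢ|y−yᵢ|, so x and y are optimised independently as 1-D weighted medians.
Total weight W = 352; half = 176.
x-coordinate, sorted with cumulative weight:
  x=2 (Elwood, w=90) cum 90
  x=5 (Calder, w=60) cum 150
  x=7 (Fenton, w=50) cum 200  ← median
  x=12 (Ashton, w=70) cum 270
  x=15 (Denby, w=20) cum 290
  x=16 (Granby, w=60) cum 350
  x=16 (Brookfield, w=2) cum 352
⇒ x* = 7
y-coordinate, sorted with cumulative weight:
  y=1 (Fenton, w=50) cum 50
  y=1 (Brookfield, w=2) cum 52
  y=2 (Elwood, w=90) cum 142
  y=2 (Granby, w=60) cum 202  ← median
  y=7 (Calder, w=60) cum 262
  y=10 (Denby, w=20) cum 282
  y=17 (Ashton, w=70) cum 352
⇒ y* = 2

(7, 2)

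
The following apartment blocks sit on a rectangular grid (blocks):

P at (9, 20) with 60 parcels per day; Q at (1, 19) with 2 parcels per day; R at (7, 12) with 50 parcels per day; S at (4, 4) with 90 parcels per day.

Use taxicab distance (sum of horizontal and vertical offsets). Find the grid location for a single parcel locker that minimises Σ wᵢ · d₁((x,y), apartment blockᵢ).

Manhattan distance separates: Σwᵢ(|x−xᵢ|+|y−yᵢ|) = Σwᵢ|x−xᵢ| + Σwᵢ|y−yᵢ|, so x and y are optimised independently as 1-D weighted medians.
Total weight W = 202; half = 101.
x-coordinate, sorted with cumulative weight:
  x=1 (Q, w=2) cum 2
  x=4 (S, w=90) cum 92
  x=7 (R, w=50) cum 142  ← median
  x=9 (P, w=60) cum 202
⇒ x* = 7
y-coordinate, sorted with cumulative weight:
  y=4 (S, w=90) cum 90
  y=12 (R, w=50) cum 140  ← median
  y=19 (Q, w=2) cum 142
  y=20 (P, w=60) cum 202
⇒ y* = 12

(7, 12)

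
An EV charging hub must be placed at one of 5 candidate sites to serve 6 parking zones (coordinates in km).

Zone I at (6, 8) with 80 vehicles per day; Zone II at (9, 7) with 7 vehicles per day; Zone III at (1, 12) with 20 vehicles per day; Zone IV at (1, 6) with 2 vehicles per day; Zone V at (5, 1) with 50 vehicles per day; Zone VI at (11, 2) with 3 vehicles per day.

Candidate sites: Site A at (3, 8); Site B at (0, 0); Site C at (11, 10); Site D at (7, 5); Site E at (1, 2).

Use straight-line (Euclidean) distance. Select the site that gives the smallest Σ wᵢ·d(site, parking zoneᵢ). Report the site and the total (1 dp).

Total weighted distance at each candidate:
  Site A (3, 8): total = 771.7
  Site B (0, 0): total = 1421.3
  Site C (11, 10): total = 1246.4
  Site D (7, 5): total = 707.9
  Site E (1, 2): total = 1135.0
Minimum is at Site D with total 707.9 km.

Site D, total 707.9 km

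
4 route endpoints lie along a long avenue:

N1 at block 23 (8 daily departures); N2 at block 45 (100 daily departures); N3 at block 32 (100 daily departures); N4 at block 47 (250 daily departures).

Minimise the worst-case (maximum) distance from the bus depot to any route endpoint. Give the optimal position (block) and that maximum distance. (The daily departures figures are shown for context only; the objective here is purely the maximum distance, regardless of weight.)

The 1-center on a line is the midpoint of the two extreme points: leftmost at 23, rightmost at 47.
Optimal location = (23 + 47)/2 = 35; maximum distance = (47 − 23)/2 = 12.

location 35, max distance 12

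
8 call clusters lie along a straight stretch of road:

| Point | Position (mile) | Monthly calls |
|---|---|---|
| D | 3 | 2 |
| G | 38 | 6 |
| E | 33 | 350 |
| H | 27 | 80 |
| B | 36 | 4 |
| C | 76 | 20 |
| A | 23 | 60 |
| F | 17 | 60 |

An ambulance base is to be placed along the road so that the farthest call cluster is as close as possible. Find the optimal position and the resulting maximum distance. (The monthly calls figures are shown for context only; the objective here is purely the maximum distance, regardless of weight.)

location 39.5, max distance 36.5

The 1-center on a line is the midpoint of the two extreme points: leftmost at 3, rightmost at 76.
Optimal location = (3 + 76)/2 = 39.5; maximum distance = (76 − 3)/2 = 36.5.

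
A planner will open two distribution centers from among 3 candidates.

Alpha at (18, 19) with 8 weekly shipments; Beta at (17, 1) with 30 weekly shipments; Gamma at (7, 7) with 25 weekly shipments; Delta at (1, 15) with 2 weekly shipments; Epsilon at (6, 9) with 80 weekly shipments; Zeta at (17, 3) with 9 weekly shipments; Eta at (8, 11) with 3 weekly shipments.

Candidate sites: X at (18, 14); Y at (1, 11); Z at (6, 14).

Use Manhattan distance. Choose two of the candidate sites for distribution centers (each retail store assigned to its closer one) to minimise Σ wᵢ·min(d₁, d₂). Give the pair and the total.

Evaluate every pair (each demand assigned to the nearer of the two):
  {X, Z}: total = 1195
  {X, Y}: total = 1407
  {Y, Z}: total = 1677
Best pair: {X, Z} with total 1195.

{X, Z}, total 1195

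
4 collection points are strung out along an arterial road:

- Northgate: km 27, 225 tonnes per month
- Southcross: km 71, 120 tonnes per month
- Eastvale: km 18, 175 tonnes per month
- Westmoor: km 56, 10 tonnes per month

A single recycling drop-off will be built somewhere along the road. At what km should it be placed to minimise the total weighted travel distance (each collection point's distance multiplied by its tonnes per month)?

x = 27

For a sum of weighted absolute distances on a line, the optimum is the weighted median (not the mean). Total weight W = 530; half-weight = 265.
Sort by position and accumulate weight:
  km 18 (Eastvale, w=175) → cum 175
  km 27 (Northgate, w=225) → cum 400  ≥ 265 → median here
  km 56 (Westmoor, w=10) → cum 410
  km 71 (Southcross, w=120) → cum 530
Optimal location: km 27.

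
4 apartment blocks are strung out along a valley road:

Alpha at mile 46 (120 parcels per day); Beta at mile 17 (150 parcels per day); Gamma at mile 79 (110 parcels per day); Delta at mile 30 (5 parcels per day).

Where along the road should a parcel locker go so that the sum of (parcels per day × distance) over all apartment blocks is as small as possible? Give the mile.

x = 46

For a sum of weighted absolute distances on a line, the optimum is the weighted median (not the mean). Total weight W = 385; half-weight = 192.5.
Sort by position and accumulate weight:
  mile 17 (Beta, w=150) → cum 150
  mile 30 (Delta, w=5) → cum 155
  mile 46 (Alpha, w=120) → cum 275  ≥ 192.5 → median here
  mile 79 (Gamma, w=110) → cum 385
Optimal location: mile 46.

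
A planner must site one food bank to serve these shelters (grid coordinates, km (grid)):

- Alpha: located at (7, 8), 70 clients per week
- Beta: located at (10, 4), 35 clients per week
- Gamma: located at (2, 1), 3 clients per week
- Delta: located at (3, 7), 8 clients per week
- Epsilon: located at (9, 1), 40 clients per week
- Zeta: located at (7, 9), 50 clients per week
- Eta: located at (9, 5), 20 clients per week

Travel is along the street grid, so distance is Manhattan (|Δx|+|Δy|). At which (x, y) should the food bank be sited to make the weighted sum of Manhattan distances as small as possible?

(7, 8)

Manhattan distance separates: Σwᵢ(|x−xᵢ|+|y−yᵢ|) = Σwᵢ|x−xᵢ| + Σwᵢ|y−yᵢ|, so x and y are optimised independently as 1-D weighted medians.
Total weight W = 226; half = 113.
x-coordinate, sorted with cumulative weight:
  x=2 (Gamma, w=3) cum 3
  x=3 (Delta, w=8) cum 11
  x=7 (Alpha, w=70) cum 81
  x=7 (Zeta, w=50) cum 131  ← median
  x=9 (Epsilon, w=40) cum 171
  x=9 (Eta, w=20) cum 191
  x=10 (Beta, w=35) cum 226
⇒ x* = 7
y-coordinate, sorted with cumulative weight:
  y=1 (Gamma, w=3) cum 3
  y=1 (Epsilon, w=40) cum 43
  y=4 (Beta, w=35) cum 78
  y=5 (Eta, w=20) cum 98
  y=7 (Delta, w=8) cum 106
  y=8 (Alpha, w=70) cum 176  ← median
  y=9 (Zeta, w=50) cum 226
⇒ y* = 8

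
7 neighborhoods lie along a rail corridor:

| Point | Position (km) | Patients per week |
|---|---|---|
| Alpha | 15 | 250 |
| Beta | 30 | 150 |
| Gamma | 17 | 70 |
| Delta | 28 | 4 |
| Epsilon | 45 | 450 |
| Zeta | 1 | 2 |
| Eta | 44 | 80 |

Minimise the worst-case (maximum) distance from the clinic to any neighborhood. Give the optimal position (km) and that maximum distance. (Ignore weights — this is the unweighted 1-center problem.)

The 1-center on a line is the midpoint of the two extreme points: leftmost at 1, rightmost at 45.
Optimal location = (1 + 45)/2 = 23; maximum distance = (45 − 1)/2 = 22.

location 23, max distance 22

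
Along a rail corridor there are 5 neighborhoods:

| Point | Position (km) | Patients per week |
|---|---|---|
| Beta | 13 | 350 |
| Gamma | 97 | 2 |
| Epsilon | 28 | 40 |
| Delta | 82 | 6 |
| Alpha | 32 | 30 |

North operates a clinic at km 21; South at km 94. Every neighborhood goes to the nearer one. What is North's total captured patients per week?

The indifferent point is the midpoint (21+94)/2 = 57.5; neighborhoods left of it (closer to North at 21) go to North, those right go to South.
  Beta at 13 (w=350) → North
  Epsilon at 28 (w=40) → North
  Alpha at 32 (w=30) → North
  Delta at 82 (w=6) → South
  Gamma at 97 (w=2) → South
North captures 420; South captures 8.

420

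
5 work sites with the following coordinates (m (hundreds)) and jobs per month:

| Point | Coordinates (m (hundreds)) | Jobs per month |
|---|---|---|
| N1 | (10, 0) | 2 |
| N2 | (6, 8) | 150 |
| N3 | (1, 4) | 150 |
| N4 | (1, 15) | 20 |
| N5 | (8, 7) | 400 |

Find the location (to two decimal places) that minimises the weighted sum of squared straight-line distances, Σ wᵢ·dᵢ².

The minimiser of Σwᵢ‖p−pᵢ‖² is the weighted centroid p* = (Σwᵢpᵢ)/(Σwᵢ).
Σwᵢ = 722.
Σwᵢxᵢ = 2·10 + 150·6 + 150·1 + 20·1 + 400·8 = 4290.
Σwᵢyᵢ = 2·0 + 150·8 + 150·4 + 20·15 + 400·7 = 4900.
x* = 4290/722 = 5.94, y* = 4900/722 = 6.79.

(5.94, 6.79)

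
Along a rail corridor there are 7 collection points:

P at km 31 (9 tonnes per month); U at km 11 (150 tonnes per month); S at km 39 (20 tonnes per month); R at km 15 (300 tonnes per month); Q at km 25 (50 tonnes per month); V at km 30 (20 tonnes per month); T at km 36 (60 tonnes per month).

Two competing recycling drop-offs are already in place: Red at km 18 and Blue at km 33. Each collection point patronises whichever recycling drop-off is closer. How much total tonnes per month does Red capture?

The indifferent point is the midpoint (18+33)/2 = 25.5; collection points left of it (closer to Red at 18) go to Red, those right go to Blue.
  U at 11 (w=150) → Red
  R at 15 (w=300) → Red
  Q at 25 (w=50) → Red
  V at 30 (w=20) → Blue
  P at 31 (w=9) → Blue
  T at 36 (w=60) → Blue
  S at 39 (w=20) → Blue
Red captures 500; Blue captures 109.

500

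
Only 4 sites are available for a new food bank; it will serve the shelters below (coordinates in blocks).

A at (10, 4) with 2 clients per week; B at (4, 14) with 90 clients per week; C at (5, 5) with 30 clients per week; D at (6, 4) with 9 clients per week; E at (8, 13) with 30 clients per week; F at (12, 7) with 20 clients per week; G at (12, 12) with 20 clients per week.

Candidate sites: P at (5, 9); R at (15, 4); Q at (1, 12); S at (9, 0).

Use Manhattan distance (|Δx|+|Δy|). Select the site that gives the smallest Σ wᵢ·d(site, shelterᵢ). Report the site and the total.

Total weighted distance at each candidate:
  P (5, 9): total = 1324
  R (15, 4): total = 3131
  Q (1, 12): total = 1711
  S (9, 0): total = 2973
Minimum is at P with total 1324 blocks.

P, total 1324 blocks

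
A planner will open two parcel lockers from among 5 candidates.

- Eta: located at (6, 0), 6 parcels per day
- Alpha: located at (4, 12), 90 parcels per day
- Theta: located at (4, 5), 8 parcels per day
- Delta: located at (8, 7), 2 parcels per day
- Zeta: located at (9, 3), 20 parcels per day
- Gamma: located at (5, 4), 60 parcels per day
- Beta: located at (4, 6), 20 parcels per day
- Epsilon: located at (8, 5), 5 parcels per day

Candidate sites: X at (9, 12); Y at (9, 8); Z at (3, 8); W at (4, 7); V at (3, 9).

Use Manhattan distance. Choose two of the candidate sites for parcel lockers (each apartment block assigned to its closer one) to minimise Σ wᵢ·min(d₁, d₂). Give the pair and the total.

{Y, W}, total 904

Evaluate every pair (each demand assigned to the nearer of the two):
  {Y, W}: total = 904
  {W, V}: total = 908
  {X, W}: total = 998
  {Z, W}: total = 998
  {Y, V}: total = 1090
  {Y, Z}: total = 1092
  {Z, V}: total = 1150
  {X, Z}: total = 1200
  {X, V}: total = 1204
  {X, Y}: total = 1324
Best pair: {Y, W} with total 904.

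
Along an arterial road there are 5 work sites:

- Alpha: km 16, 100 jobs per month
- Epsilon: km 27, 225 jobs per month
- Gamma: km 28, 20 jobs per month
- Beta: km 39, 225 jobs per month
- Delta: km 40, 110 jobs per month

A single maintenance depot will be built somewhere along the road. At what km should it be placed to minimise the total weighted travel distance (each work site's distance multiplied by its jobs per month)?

x = 28

For a sum of weighted absolute distances on a line, the optimum is the weighted median (not the mean). Total weight W = 680; half-weight = 340.
Sort by position and accumulate weight:
  km 16 (Alpha, w=100) → cum 100
  km 27 (Epsilon, w=225) → cum 325
  km 28 (Gamma, w=20) → cum 345  ≥ 340 → median here
  km 39 (Beta, w=225) → cum 570
  km 40 (Delta, w=110) → cum 680
Optimal location: km 28.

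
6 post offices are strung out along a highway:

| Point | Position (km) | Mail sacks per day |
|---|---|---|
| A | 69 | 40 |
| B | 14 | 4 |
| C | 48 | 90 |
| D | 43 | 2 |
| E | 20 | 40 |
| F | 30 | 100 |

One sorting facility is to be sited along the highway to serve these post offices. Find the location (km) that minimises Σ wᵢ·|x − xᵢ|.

For a sum of weighted absolute distances on a line, the optimum is the weighted median (not the mean). Total weight W = 276; half-weight = 138.
Sort by position and accumulate weight:
  km 14 (B, w=4) → cum 4
  km 20 (E, w=40) → cum 44
  km 30 (F, w=100) → cum 144  ≥ 138 → median here
  km 43 (D, w=2) → cum 146
  km 48 (C, w=90) → cum 236
  km 69 (A, w=40) → cum 276
Optimal location: km 30.

x = 30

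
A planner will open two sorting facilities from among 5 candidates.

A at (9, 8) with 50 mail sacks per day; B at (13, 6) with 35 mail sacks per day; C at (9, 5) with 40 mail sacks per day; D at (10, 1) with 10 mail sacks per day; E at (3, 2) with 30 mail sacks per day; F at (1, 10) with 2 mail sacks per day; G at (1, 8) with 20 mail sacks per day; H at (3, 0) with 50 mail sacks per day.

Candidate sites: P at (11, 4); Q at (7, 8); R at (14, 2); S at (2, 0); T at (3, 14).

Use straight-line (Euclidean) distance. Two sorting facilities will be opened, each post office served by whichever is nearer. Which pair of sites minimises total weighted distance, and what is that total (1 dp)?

{P, S}, total 742.1

Evaluate every pair (each demand assigned to the nearer of the two):
  {P, S}: total = 742.1
  {Q, S}: total = 791.5
  {R, S}: total = 1107.7
  {P, Q}: total = 1116.3
  {Q, R}: total = 1226.0
  {P, T}: total = 1273.7
  {Q, T}: total = 1334.2
  {P, R}: total = 1377.0
  {S, T}: total = 1540.0
  {R, T}: total = 1833.7
Best pair: {P, S} with total 742.1.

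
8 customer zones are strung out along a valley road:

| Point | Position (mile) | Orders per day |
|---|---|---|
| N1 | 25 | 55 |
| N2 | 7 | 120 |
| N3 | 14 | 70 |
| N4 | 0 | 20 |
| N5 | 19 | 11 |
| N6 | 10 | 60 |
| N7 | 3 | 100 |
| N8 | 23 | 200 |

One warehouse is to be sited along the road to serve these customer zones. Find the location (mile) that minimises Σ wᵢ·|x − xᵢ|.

x = 14

For a sum of weighted absolute distances on a line, the optimum is the weighted median (not the mean). Total weight W = 636; half-weight = 318.
Sort by position and accumulate weight:
  mile 0 (N4, w=20) → cum 20
  mile 3 (N7, w=100) → cum 120
  mile 7 (N2, w=120) → cum 240
  mile 10 (N6, w=60) → cum 300
  mile 14 (N3, w=70) → cum 370  ≥ 318 → median here
  mile 19 (N5, w=11) → cum 381
  mile 23 (N8, w=200) → cum 581
  mile 25 (N1, w=55) → cum 636
Optimal location: mile 14.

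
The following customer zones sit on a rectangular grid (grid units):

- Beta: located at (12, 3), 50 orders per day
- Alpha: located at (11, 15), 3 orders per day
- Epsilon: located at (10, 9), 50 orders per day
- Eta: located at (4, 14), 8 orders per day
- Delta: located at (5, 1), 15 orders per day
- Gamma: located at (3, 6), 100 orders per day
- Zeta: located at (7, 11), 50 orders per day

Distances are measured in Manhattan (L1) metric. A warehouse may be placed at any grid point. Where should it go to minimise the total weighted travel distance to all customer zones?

(7, 6)

Manhattan distance separates: Σwᵢ(|x−xᵢ|+|y−yᵢ|) = Σwᵢ|x−xᵢ| + Σwᵢ|y−yᵢ|, so x and y are optimised independently as 1-D weighted medians.
Total weight W = 276; half = 138.
x-coordinate, sorted with cumulative weight:
  x=3 (Gamma, w=100) cum 100
  x=4 (Eta, w=8) cum 108
  x=5 (Delta, w=15) cum 123
  x=7 (Zeta, w=50) cum 173  ← median
  x=10 (Epsilon, w=50) cum 223
  x=11 (Alpha, w=3) cum 226
  x=12 (Beta, w=50) cum 276
⇒ x* = 7
y-coordinate, sorted with cumulative weight:
  y=1 (Delta, w=15) cum 15
  y=3 (Beta, w=50) cum 65
  y=6 (Gamma, w=100) cum 165  ← median
  y=9 (Epsilon, w=50) cum 215
  y=11 (Zeta, w=50) cum 265
  y=14 (Eta, w=8) cum 273
  y=15 (Alpha, w=3) cum 276
⇒ y* = 6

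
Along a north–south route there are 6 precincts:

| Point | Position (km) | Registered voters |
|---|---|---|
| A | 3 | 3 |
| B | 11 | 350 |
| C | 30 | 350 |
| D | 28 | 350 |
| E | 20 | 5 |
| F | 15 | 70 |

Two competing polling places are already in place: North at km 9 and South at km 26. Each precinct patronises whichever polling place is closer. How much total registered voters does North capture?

The indifferent point is the midpoint (9+26)/2 = 17.5; precincts left of it (closer to North at 9) go to North, those right go to South.
  A at 3 (w=3) → North
  B at 11 (w=350) → North
  F at 15 (w=70) → North
  E at 20 (w=5) → South
  D at 28 (w=350) → South
  C at 30 (w=350) → South
North captures 423; South captures 705.

423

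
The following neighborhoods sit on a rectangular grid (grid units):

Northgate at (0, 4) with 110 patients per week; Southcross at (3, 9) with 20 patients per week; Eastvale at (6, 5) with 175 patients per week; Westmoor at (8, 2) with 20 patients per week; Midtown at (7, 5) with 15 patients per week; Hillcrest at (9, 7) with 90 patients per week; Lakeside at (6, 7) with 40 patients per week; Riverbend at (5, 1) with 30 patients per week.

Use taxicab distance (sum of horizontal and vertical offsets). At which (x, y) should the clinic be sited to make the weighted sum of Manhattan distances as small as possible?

(6, 5)

Manhattan distance separates: Σwᵢ(|x−xᵢ|+|y−yᵢ|) = Σwᵢ|x−xᵢ| + Σwᵢ|y−yᵢ|, so x and y are optimised independently as 1-D weighted medians.
Total weight W = 500; half = 250.
x-coordinate, sorted with cumulative weight:
  x=0 (Northgate, w=110) cum 110
  x=3 (Southcross, w=20) cum 130
  x=5 (Riverbend, w=30) cum 160
  x=6 (Eastvale, w=175) cum 335  ← median
  x=6 (Lakeside, w=40) cum 375
  x=7 (Midtown, w=15) cum 390
  x=8 (Westmoor, w=20) cum 410
  x=9 (Hillcrest, w=90) cum 500
⇒ x* = 6
y-coordinate, sorted with cumulative weight:
  y=1 (Riverbend, w=30) cum 30
  y=2 (Westmoor, w=20) cum 50
  y=4 (Northgate, w=110) cum 160
  y=5 (Eastvale, w=175) cum 335  ← median
  y=5 (Midtown, w=15) cum 350
  y=7 (Hillcrest, w=90) cum 440
  y=7 (Lakeside, w=40) cum 480
  y=9 (Southcross, w=20) cum 500
⇒ y* = 5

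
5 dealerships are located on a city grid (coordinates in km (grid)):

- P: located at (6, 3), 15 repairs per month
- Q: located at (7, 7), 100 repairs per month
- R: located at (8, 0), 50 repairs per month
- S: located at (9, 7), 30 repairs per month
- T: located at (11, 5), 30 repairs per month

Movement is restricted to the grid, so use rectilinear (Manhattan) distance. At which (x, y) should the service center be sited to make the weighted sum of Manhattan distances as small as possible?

(7, 7)

Manhattan distance separates: Σwᵢ(|x−xᵢ|+|y−yᵢ|) = Σwᵢ|x−xᵢ| + Σwᵢ|y−yᵢ|, so x and y are optimised independently as 1-D weighted medians.
Total weight W = 225; half = 112.5.
x-coordinate, sorted with cumulative weight:
  x=6 (P, w=15) cum 15
  x=7 (Q, w=100) cum 115  ← median
  x=8 (R, w=50) cum 165
  x=9 (S, w=30) cum 195
  x=11 (T, w=30) cum 225
⇒ x* = 7
y-coordinate, sorted with cumulative weight:
  y=0 (R, w=50) cum 50
  y=3 (P, w=15) cum 65
  y=5 (T, w=30) cum 95
  y=7 (Q, w=100) cum 195  ← median
  y=7 (S, w=30) cum 225
⇒ y* = 7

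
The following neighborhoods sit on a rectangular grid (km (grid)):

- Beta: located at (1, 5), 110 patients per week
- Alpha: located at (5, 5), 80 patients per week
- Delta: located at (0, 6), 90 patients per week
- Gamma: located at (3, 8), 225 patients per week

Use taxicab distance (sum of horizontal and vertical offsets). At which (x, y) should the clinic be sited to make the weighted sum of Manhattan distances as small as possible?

Manhattan distance separates: Σwᵢ(|x−xᵢ|+|y−yᵢ|) = Σwᵢ|x−xᵢ| + Σwᵢ|y−yᵢ|, so x and y are optimised independently as 1-D weighted medians.
Total weight W = 505; half = 252.5.
x-coordinate, sorted with cumulative weight:
  x=0 (Delta, w=90) cum 90
  x=1 (Beta, w=110) cum 200
  x=3 (Gamma, w=225) cum 425  ← median
  x=5 (Alpha, w=80) cum 505
⇒ x* = 3
y-coordinate, sorted with cumulative weight:
  y=5 (Beta, w=110) cum 110
  y=5 (Alpha, w=80) cum 190
  y=6 (Delta, w=90) cum 280  ← median
  y=8 (Gamma, w=225) cum 505
⇒ y* = 6

(3, 6)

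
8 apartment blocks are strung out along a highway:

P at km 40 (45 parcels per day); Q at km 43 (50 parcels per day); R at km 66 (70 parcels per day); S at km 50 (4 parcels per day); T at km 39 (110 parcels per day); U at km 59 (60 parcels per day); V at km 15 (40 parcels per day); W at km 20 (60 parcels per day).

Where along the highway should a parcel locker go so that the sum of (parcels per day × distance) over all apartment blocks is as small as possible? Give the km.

For a sum of weighted absolute distances on a line, the optimum is the weighted median (not the mean). Total weight W = 439; half-weight = 219.5.
Sort by position and accumulate weight:
  km 15 (V, w=40) → cum 40
  km 20 (W, w=60) → cum 100
  km 39 (T, w=110) → cum 210
  km 40 (P, w=45) → cum 255  ≥ 219.5 → median here
  km 43 (Q, w=50) → cum 305
  km 50 (S, w=4) → cum 309
  km 59 (U, w=60) → cum 369
  km 66 (R, w=70) → cum 439
Optimal location: km 40.

x = 40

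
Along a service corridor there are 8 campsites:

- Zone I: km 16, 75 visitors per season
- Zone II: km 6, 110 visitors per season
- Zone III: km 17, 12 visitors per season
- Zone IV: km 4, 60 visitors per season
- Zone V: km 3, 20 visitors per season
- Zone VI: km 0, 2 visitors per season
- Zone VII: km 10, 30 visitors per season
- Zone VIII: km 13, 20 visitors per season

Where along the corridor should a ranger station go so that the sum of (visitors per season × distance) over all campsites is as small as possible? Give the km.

For a sum of weighted absolute distances on a line, the optimum is the weighted median (not the mean). Total weight W = 329; half-weight = 164.5.
Sort by position and accumulate weight:
  km 0 (Zone VI, w=2) → cum 2
  km 3 (Zone V, w=20) → cum 22
  km 4 (Zone IV, w=60) → cum 82
  km 6 (Zone II, w=110) → cum 192  ≥ 164.5 → median here
  km 10 (Zone VII, w=30) → cum 222
  km 13 (Zone VIII, w=20) → cum 242
  km 16 (Zone I, w=75) → cum 317
  km 17 (Zone III, w=12) → cum 329
Optimal location: km 6.

x = 6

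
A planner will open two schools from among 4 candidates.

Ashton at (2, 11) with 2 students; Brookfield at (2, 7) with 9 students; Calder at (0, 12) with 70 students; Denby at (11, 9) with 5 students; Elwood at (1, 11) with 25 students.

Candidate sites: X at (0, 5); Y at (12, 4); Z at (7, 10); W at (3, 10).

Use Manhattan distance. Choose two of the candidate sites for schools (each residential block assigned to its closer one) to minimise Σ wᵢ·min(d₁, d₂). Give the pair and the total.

{Z, W}, total 490

Evaluate every pair (each demand assigned to the nearer of the two):
  {Z, W}: total = 490
  {Y, W}: total = 495
  {X, W}: total = 510
  {X, Z}: total = 738
  {X, Y}: total = 747
  {Y, Z}: total = 914
Best pair: {Z, W} with total 490.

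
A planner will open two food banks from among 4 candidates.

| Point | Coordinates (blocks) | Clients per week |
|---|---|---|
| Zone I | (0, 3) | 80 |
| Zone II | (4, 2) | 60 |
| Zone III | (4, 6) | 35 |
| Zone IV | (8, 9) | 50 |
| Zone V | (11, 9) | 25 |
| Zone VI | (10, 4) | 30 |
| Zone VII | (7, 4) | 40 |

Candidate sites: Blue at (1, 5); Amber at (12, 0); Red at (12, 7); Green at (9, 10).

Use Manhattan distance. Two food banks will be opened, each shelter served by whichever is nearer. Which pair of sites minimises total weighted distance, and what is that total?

{Blue, Green}, total 1405

Evaluate every pair (each demand assigned to the nearer of the two):
  {Blue, Green}: total = 1405
  {Blue, Red}: total = 1545
  {Blue, Amber}: total = 2000
  {Amber, Green}: total = 2790
  {Amber, Red}: total = 2960
  {Red, Green}: total = 3020
Best pair: {Blue, Green} with total 1405.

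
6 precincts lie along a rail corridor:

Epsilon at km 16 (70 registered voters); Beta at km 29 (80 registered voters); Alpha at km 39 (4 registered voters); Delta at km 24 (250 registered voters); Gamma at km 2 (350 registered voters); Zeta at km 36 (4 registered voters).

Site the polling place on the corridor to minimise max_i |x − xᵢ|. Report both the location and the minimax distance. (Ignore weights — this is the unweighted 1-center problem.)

The 1-center on a line is the midpoint of the two extreme points: leftmost at 2, rightmost at 39.
Optimal location = (2 + 39)/2 = 20.5; maximum distance = (39 − 2)/2 = 18.5.

location 20.5, max distance 18.5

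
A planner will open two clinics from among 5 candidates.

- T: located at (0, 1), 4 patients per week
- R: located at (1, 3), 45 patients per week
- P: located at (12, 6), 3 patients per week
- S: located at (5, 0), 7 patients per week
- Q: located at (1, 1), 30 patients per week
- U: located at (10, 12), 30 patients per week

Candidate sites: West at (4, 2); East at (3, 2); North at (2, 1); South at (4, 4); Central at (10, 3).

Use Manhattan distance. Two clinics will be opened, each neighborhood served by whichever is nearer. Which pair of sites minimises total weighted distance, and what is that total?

{North, Central}, total 486

Evaluate every pair (each demand assigned to the nearer of the two):
  {North, Central}: total = 486
  {East, Central}: total = 554
  {West, Central}: total = 626
  {North, South}: total = 651
  {South, Central}: total = 708
  {West, North}: total = 710
  {East, South}: total = 719
  {East, North}: total = 750
  {West, East}: total = 778
  {West, South}: total = 791
Best pair: {North, Central} with total 486.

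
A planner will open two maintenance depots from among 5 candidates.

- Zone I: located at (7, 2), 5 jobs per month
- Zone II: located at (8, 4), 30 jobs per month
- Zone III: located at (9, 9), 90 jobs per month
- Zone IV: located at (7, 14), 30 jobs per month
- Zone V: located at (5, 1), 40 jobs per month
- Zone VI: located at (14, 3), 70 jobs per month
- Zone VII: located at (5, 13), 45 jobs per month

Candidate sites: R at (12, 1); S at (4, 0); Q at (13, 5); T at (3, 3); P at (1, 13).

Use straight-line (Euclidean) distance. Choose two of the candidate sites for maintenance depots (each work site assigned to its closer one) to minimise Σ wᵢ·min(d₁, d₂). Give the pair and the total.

Evaluate every pair (each demand assigned to the nearer of the two):
  {Q, P}: total = 1572.4
  {S, Q}: total = 1726.8
  {Q, T}: total = 1735.8
  {R, P}: total = 1784.9
  {R, Q}: total = 1954.8
  {R, T}: total = 2055.5
  {S, P}: total = 2142.6
  {T, P}: total = 2182.9
  {R, S}: total = 2196.1
  {S, T}: total = 2532.1
Best pair: {Q, P} with total 1572.4.

{Q, P}, total 1572.4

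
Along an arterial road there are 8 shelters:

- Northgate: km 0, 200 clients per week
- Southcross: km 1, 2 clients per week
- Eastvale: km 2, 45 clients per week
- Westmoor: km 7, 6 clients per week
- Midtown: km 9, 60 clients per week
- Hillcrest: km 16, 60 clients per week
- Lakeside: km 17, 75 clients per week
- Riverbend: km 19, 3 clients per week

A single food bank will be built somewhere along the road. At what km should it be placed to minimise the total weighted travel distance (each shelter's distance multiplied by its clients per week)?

x = 2

For a sum of weighted absolute distances on a line, the optimum is the weighted median (not the mean). Total weight W = 451; half-weight = 225.5.
Sort by position and accumulate weight:
  km 0 (Northgate, w=200) → cum 200
  km 1 (Southcross, w=2) → cum 202
  km 2 (Eastvale, w=45) → cum 247  ≥ 225.5 → median here
  km 7 (Westmoor, w=6) → cum 253
  km 9 (Midtown, w=60) → cum 313
  km 16 (Hillcrest, w=60) → cum 373
  km 17 (Lakeside, w=75) → cum 448
  km 19 (Riverbend, w=3) → cum 451
Optimal location: km 2.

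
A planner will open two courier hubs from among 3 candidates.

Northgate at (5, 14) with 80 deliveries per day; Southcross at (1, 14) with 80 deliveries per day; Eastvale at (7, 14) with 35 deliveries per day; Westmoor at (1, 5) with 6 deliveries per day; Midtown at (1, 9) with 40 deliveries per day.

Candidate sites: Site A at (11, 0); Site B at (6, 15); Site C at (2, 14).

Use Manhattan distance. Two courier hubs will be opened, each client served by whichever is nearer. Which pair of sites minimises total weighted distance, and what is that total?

{Site B, Site C}, total 610

Evaluate every pair (each demand assigned to the nearer of the two):
  {Site B, Site C}: total = 610
  {Site A, Site C}: total = 795
  {Site A, Site B}: total = 1240
Best pair: {Site B, Site C} with total 610.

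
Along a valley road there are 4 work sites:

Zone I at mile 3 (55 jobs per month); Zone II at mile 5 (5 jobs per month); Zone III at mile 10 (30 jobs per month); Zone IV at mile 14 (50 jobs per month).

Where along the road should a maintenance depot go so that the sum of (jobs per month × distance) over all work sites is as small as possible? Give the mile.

x = 10

For a sum of weighted absolute distances on a line, the optimum is the weighted median (not the mean). Total weight W = 140; half-weight = 70.
Sort by position and accumulate weight:
  mile 3 (Zone I, w=55) → cum 55
  mile 5 (Zone II, w=5) → cum 60
  mile 10 (Zone III, w=30) → cum 90  ≥ 70 → median here
  mile 14 (Zone IV, w=50) → cum 140
Optimal location: mile 10.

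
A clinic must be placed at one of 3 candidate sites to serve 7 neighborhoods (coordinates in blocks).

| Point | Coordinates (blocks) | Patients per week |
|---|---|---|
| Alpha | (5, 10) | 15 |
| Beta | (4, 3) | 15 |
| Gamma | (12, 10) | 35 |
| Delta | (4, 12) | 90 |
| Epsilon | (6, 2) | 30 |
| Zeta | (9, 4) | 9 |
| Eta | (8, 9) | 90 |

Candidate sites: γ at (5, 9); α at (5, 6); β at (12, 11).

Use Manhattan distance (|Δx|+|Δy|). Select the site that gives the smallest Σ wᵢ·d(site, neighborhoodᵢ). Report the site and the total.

Total weighted distance at each candidate:
  γ (5, 9): total = 1351
  α (5, 6): total = 1879
  β (12, 11): total = 2285
Minimum is at γ with total 1351 blocks.

γ, total 1351 blocks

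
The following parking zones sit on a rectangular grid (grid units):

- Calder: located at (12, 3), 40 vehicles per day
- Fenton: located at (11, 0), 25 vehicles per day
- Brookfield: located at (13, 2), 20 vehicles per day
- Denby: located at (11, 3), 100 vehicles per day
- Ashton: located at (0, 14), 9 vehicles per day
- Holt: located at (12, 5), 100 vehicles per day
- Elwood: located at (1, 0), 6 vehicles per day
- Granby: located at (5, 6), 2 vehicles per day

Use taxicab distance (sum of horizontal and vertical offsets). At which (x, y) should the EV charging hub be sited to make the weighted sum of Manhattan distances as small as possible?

Manhattan distance separates: Σwᵢ(|x−xᵢ|+|y−yᵢ|) = Σwᵢ|x−xᵢ| + Σwᵢ|y−yᵢ|, so x and y are optimised independently as 1-D weighted medians.
Total weight W = 302; half = 151.
x-coordinate, sorted with cumulative weight:
  x=0 (Ashton, w=9) cum 9
  x=1 (Elwood, w=6) cum 15
  x=5 (Granby, w=2) cum 17
  x=11 (Fenton, w=25) cum 42
  x=11 (Denby, w=100) cum 142
  x=12 (Calder, w=40) cum 182  ← median
  x=12 (Holt, w=100) cum 282
  x=13 (Brookfield, w=20) cum 302
⇒ x* = 12
y-coordinate, sorted with cumulative weight:
  y=0 (Fenton, w=25) cum 25
  y=0 (Elwood, w=6) cum 31
  y=2 (Brookfield, w=20) cum 51
  y=3 (Calder, w=40) cum 91
  y=3 (Denby, w=100) cum 191  ← median
  y=5 (Holt, w=100) cum 291
  y=6 (Granby, w=2) cum 293
  y=14 (Ashton, w=9) cum 302
⇒ y* = 3

(12, 3)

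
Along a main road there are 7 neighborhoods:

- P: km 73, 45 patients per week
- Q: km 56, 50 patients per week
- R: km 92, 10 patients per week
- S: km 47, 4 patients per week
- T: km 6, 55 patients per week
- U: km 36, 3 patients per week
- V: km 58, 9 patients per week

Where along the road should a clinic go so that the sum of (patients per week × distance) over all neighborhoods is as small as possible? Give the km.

For a sum of weighted absolute distances on a line, the optimum is the weighted median (not the mean). Total weight W = 176; half-weight = 88.
Sort by position and accumulate weight:
  km 6 (T, w=55) → cum 55
  km 36 (U, w=3) → cum 58
  km 47 (S, w=4) → cum 62
  km 56 (Q, w=50) → cum 112  ≥ 88 → median here
  km 58 (V, w=9) → cum 121
  km 73 (P, w=45) → cum 166
  km 92 (R, w=10) → cum 176
Optimal location: km 56.

x = 56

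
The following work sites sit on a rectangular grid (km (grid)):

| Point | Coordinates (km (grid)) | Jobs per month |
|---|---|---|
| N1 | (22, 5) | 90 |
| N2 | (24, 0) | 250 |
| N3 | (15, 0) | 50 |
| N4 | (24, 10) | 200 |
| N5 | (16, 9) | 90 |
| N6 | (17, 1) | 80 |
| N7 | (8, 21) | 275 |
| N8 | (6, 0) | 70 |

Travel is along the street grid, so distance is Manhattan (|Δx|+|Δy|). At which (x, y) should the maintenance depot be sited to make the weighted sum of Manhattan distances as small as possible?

Manhattan distance separates: Σwᵢ(|x−xᵢ|+|y−yᵢ|) = Σwᵢ|x−xᵢ| + Σwᵢ|y−yᵢ|, so x and y are optimised independently as 1-D weighted medians.
Total weight W = 1105; half = 552.5.
x-coordinate, sorted with cumulative weight:
  x=6 (N8, w=70) cum 70
  x=8 (N7, w=275) cum 345
  x=15 (N3, w=50) cum 395
  x=16 (N5, w=90) cum 485
  x=17 (N6, w=80) cum 565  ← median
  x=22 (N1, w=90) cum 655
  x=24 (N2, w=250) cum 905
  x=24 (N4, w=200) cum 1105
⇒ x* = 17
y-coordinate, sorted with cumulative weight:
  y=0 (N2, w=250) cum 250
  y=0 (N3, w=50) cum 300
  y=0 (N8, w=70) cum 370
  y=1 (N6, w=80) cum 450
  y=5 (N1, w=90) cum 540
  y=9 (N5, w=90) cum 630  ← median
  y=10 (N4, w=200) cum 830
  y=21 (N7, w=275) cum 1105
⇒ y* = 9

(17, 9)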